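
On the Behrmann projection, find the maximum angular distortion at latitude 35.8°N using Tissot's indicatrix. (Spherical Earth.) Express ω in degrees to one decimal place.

The Behrmann projection is cylindrical equal-area with φ₀ = 30°. A cylindrical equal-area projection with standard parallel φ₀ has meridian scale h = cos φ / cos φ₀ and parallel scale k = cos φ₀ / cos φ (so areas are preserved, h·k = 1).
At 35.8°: h = 0.9365, k = 1.068; principal scales a = 1.068, b = 0.9365.
sin(ω/2) = (a − b)/(a + b) = 0.1312/2.004 = 0.06547, so ω = 2 arcsin(0.06547) ≈ 7.5°.

7.5°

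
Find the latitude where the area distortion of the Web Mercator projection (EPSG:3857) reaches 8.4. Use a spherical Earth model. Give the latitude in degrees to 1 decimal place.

69.8°

Mercator areal scale is sec²φ.
sec²φ = 8.4  ⇒  cos²φ = 0.1190  ⇒  cos φ = 0.3450.
φ = arccos(0.3450) ≈ 69.8°.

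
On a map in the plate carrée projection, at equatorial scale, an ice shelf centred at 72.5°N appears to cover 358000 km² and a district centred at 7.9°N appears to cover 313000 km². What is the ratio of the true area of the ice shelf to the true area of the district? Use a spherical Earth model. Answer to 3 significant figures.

Plate carrée has h = 1 and k = sec φ, giving areal scale sec φ; true area = (apparent area) · cos φ.
True area of ice shelf: 358000 × cos(72.5°) = 358000 × 0.3007 = 107700 km².
True area of district: 313000 × cos(7.9°) = 313000 × 0.9905 = 310000 km².
Ratio = 107700 / 310000 ≈ 0.347.

0.347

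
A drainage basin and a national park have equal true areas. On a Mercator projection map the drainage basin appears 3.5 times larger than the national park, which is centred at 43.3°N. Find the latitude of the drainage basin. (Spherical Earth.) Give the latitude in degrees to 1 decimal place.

67.1°

On Mercator, (apparent₁)/(apparent₂) = sec²φ₁ / sec²φ₂ when true areas are equal.
cos²φ₂ / cos²φ₁ = 3.5  ⇒  cos φ₁ = cos 43.3° / √3.5 = 0.7278/1.871 = 0.3890.
φ₁ = arccos(0.3890) ≈ 67.1°.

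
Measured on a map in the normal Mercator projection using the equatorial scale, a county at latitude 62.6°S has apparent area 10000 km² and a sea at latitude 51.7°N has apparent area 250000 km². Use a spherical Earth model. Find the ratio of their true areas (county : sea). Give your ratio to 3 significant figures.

0.0221

Mercator's areal exaggeration is sec²φ; hence true area = (apparent area) · cos²φ.
True area of county: 10000 × cos²(62.6°) = 10000 × 0.2118 = 2118 km².
True area of sea: 250000 × cos²(51.7°) = 250000 × 0.3841 = 96030 km².
Ratio = 2118 / 96030 ≈ 0.0221.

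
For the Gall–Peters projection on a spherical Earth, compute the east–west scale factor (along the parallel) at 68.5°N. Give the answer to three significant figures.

Gall–Peters is a cylindrical equal-area projection with standard parallels at ±45°. For cylindrical equal-area with standard parallel φ₀, h = cos φ / cos φ₀ and k = cos φ₀ / cos φ, so h·k = 1.
k = cos 45° / cos 68.5° = 0.7071/0.3665 = 1.929.

1.93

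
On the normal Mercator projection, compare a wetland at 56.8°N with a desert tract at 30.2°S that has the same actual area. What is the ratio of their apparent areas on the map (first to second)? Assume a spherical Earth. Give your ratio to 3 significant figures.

Mercator is conformal with k = sec φ, so areal scale = k² = sec²φ.
At 56.8°: sec²(56.8°) = 1/0.5476² = 3.335.
At 30.2°: sec²(30.2°) = 1/0.8643² = 1.339.
Ratio = 3.335/1.339 = cos²(30.2°)/cos²(56.8°) ≈ 2.49.

2.49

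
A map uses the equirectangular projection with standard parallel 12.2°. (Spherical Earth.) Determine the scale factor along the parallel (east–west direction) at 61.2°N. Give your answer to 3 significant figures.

The equidistant cylindrical projection with φ₀ = 12.2° has h = 1 (meridians true) and k = cos φ₀ / cos φ along parallels.
k = cos 12.2° / cos 61.2° = 0.9774/0.4818 = 2.029.

2.03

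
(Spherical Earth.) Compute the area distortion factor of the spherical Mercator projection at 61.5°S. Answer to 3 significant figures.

Mercator is conformal, so the point scale is isotropic: h = k = sec φ = 1/cos φ.
Areal scale = k² = sec²φ = 1/cos²(61.5°) = 1/0.4772² = 4.392.

4.39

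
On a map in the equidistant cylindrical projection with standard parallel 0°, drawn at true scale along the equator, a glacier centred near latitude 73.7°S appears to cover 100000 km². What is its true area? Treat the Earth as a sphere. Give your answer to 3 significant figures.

28100 km²

In the plate carrée (x = Rλ, y = Rφ), meridians are true-scale (h = 1) and parallels are stretched by k = sec φ.
Areal scale = h·k = 1 × sec φ; at 73.7°, h = 1.000, k = 3.563, so h·k = 3.563.
True area = apparent / (areal scale) = 100000 / 3.563 ≈ 28100 km².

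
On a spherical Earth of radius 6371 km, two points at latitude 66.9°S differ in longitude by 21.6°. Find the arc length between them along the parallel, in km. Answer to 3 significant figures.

942 km

Arc length along a parallel = R cos φ · Δλ (with Δλ in radians).
= 6371 × cos 66.9° × (21.6° × π/180) = 6371 × 0.3923 × 0.3770 ≈ 942 km.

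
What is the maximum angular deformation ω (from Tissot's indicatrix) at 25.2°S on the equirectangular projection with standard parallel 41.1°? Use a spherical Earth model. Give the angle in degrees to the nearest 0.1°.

With standard parallel φ₀ = 41.1°, the equirectangular projection gives x = Rλ cos φ₀, y = Rφ, so h = 1 and k = cos 41.1° / cos φ.
At 25.2°: h = 1.000, k = 0.8328; principal scales a = 1.000, b = 0.8328.
sin(ω/2) = (a − b)/(a + b) = 0.1672/1.833 = 0.09121, so ω = 2 arcsin(0.09121) ≈ 10.5°.

10.5°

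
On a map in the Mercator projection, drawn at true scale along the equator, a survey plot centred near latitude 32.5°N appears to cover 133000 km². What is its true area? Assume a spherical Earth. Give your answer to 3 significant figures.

94600 km²

Mercator is conformal, so the point scale is isotropic: h = k = sec φ = 1/cos φ.
Areal scale = k² = sec²φ = 1/cos²(32.5°) = 1/0.8434² = 1.406.
True area = apparent / (areal scale) = 133000 / 1.406 ≈ 94600 km².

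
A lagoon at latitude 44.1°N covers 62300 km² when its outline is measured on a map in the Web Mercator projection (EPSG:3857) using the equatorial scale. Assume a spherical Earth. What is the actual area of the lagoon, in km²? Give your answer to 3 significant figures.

32100 km²

The Mercator projection is conformal; its linear scale factor is the same in every direction and equals sec φ = 1/cos φ.
Areal scale = k² = sec²φ = 1/cos²(44.1°) = 1/0.7181² = 1.939.
True area = apparent / (areal scale) = 62300 / 1.939 ≈ 32100 km².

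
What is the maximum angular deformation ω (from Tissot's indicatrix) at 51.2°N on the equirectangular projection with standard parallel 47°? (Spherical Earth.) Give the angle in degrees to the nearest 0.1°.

4.9°

The equidistant cylindrical projection with φ₀ = 47° has h = 1 (meridians true) and k = cos φ₀ / cos φ along parallels.
At 51.2°: h = 1.000, k = 1.088; principal scales a = 1.088, b = 1.000.
sin(ω/2) = (a − b)/(a + b) = 0.08840/2.088 = 0.04233, so ω = 2 arcsin(0.04233) ≈ 4.9°.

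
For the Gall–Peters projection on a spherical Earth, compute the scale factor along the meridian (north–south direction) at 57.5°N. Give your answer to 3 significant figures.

The Gall–Peters projection is cylindrical equal-area with φ₀ = 45°. For cylindrical equal-area with standard parallel φ₀, h = cos φ / cos φ₀ and k = cos φ₀ / cos φ, so h·k = 1.
h = cos 57.5° / cos 45° = 0.5373/0.7071 = 0.7599.

0.760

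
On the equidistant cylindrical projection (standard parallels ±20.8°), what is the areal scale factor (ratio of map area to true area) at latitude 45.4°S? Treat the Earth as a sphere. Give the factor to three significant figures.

The equidistant cylindrical projection with φ₀ = 20.8° has h = 1 (meridians true) and k = cos φ₀ / cos φ along parallels.
Areal scale = h·k = 1 × cos φ₀ / cos φ; at 45.4°, h = 1.000, k = 1.331, so h·k = 1.331.

1.33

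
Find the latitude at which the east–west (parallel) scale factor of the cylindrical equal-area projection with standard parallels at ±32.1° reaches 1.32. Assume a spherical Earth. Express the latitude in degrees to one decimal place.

A cylindrical equal-area projection with standard parallel φ₀ has meridian scale h = cos φ / cos φ₀ and parallel scale k = cos φ₀ / cos φ (so areas are preserved, h·k = 1).
k = cos φ₀ / cos φ = 1.32  ⇒  cos φ = cos 32.1° / 1.32 = 0.6418.
φ = arccos(0.6418) ≈ 50.1°.

50.1°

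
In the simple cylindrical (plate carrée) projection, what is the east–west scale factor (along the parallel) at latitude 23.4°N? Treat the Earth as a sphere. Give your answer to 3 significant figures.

In the plate carrée (x = Rλ, y = Rφ), meridians are true-scale (h = 1) and parallels are stretched by k = sec φ.
k = 1/cos 23.4° = 1/0.9178 = 1.090.

1.09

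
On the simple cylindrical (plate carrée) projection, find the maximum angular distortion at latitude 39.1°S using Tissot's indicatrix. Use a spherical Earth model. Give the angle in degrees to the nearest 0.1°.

14.5°

In the plate carrée (x = Rλ, y = Rφ), meridians are true-scale (h = 1) and parallels are stretched by k = sec φ.
At 39.1°: h = 1.000, k = 1.289; principal scales a = 1.289, b = 1.000.
sin(ω/2) = (a − b)/(a + b) = 0.2886/2.289 = 0.1261, so ω = 2 arcsin(0.1261) ≈ 14.5°.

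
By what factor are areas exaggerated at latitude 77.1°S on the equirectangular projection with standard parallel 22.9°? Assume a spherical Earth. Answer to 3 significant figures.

With standard parallel φ₀ = 22.9°, the equirectangular projection gives x = Rλ cos φ₀, y = Rφ, so h = 1 and k = cos 22.9° / cos φ.
Areal scale = h·k = 1 × cos φ₀ / cos φ; at 77.1°, h = 1.000, k = 4.126, so h·k = 4.126.

4.13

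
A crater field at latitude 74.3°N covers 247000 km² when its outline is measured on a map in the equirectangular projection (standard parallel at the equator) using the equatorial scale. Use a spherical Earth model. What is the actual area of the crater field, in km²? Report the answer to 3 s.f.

For the equirectangular projection with φ₀ = 0 (plate carrée), h = 1 along meridians and k = sec φ along parallels.
Areal scale = h·k = 1 × sec φ; at 74.3°, h = 1.000, k = 3.695, so h·k = 3.695.
True area = apparent / (areal scale) = 247000 / 3.695 ≈ 66800 km².

66800 km²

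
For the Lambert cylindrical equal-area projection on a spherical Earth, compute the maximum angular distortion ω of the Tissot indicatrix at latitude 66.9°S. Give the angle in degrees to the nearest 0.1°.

94.3°

The Lambert cylindrical equal-area projection is the cylindrical equal-area projection with its standard parallel at the equator (φ₀ = 0). A cylindrical equal-area projection with standard parallel φ₀ has meridian scale h = cos φ / cos φ₀ and parallel scale k = cos φ₀ / cos φ (so areas are preserved, h·k = 1).
At 66.9°: h = 0.3923, k = 2.549; principal scales a = 2.549, b = 0.3923.
sin(ω/2) = (a − b)/(a + b) = 2.156/2.941 = 0.7332, so ω = 2 arcsin(0.7332) ≈ 94.3°.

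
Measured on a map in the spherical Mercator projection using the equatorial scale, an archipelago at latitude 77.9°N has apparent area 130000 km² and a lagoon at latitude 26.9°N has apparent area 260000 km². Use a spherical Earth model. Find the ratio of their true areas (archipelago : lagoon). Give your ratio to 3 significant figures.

On Mercator the areal scale is sec²φ, so true area = apparent × cos²φ.
True area of archipelago: 130000 × cos²(77.9°) = 130000 × 0.04394 = 5712 km².
True area of lagoon: 260000 × cos²(26.9°) = 260000 × 0.7953 = 206800 km².
Ratio = 5712 / 206800 ≈ 0.0276.

0.0276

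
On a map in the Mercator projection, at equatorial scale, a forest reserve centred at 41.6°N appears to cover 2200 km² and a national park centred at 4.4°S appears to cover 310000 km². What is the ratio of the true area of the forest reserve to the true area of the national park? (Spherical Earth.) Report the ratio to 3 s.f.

Mercator's areal exaggeration is sec²φ; hence true area = (apparent area) · cos²φ.
True area of forest reserve: 2200 × cos²(41.6°) = 2200 × 0.5592 = 1230 km².
True area of national park: 310000 × cos²(4.4°) = 310000 × 0.9941 = 308200 km².
Ratio = 1230 / 308200 ≈ 0.00399.

0.00399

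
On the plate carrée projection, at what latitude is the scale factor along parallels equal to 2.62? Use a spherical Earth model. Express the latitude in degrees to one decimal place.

Plate carrée: h = 1, k = sec φ along parallels.
sec φ = 2.62  ⇒  cos φ = 0.3817  ⇒  φ ≈ 67.6°.

67.6°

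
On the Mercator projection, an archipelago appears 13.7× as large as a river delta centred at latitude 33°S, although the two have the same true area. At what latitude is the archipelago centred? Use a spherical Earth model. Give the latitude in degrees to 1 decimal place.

For equal true areas on Mercator, apparent areas scale as sec²φ, so the ratio is cos²φ₂ / cos²φ₁.
cos²φ₂ / cos²φ₁ = 13.7  ⇒  cos φ₁ = cos 33° / √13.7 = 0.8387/3.701 = 0.2266.
φ₁ = arccos(0.2266) ≈ 76.9°.

76.9°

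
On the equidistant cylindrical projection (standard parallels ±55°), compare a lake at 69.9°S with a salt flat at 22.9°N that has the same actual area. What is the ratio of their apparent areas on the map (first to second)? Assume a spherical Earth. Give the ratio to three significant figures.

The equidistant cylindrical projection with φ₀ = 55° has h = 1 (meridians true) and k = cos φ₀ / cos φ along parallels.
Areal scale at 69.9°: h·k = 1.000 × 1.669 = 1.669.
Areal scale at 22.9°: h·k = 1.000 × 0.6227 = 0.6227.
Ratio = 1.669/0.6227 ≈ 2.68.

2.68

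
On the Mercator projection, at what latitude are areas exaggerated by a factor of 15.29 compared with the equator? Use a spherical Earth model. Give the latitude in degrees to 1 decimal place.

Mercator areal scale is sec²φ.
sec²φ = 15.29  ⇒  cos²φ = 0.06540  ⇒  cos φ = 0.2557.
φ = arccos(0.2557) ≈ 75.2°.

75.2°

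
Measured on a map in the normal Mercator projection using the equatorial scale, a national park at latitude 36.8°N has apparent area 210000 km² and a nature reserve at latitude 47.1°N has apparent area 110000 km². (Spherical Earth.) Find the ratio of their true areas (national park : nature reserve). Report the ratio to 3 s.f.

Since Mercator area scale is 1/cos²φ, the true area equals the apparent area multiplied by cos²φ.
True area of national park: 210000 × cos²(36.8°) = 210000 × 0.6412 = 134600 km².
True area of nature reserve: 110000 × cos²(47.1°) = 110000 × 0.4634 = 50970 km².
Ratio = 134600 / 50970 ≈ 2.64.

2.64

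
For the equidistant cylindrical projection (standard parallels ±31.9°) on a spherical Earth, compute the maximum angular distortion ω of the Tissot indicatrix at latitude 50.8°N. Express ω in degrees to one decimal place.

In the equirectangular projection with standard parallel φ₀ = 31.9° (x = Rλ cos φ₀, y = Rφ), meridians are true-scale (h = 1) and the parallel scale is k = cos φ₀ / cos φ.
At 50.8°: h = 1.000, k = 1.343; principal scales a = 1.343, b = 1.000.
sin(ω/2) = (a − b)/(a + b) = 0.3432/2.343 = 0.1465, so ω = 2 arcsin(0.1465) ≈ 16.8°.

16.8°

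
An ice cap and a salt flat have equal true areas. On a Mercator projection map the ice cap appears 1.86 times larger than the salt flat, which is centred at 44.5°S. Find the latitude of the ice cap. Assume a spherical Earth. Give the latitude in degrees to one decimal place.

58.5°

For equal true areas on Mercator, apparent areas scale as sec²φ, so the ratio is cos²φ₂ / cos²φ₁.
cos²φ₂ / cos²φ₁ = 1.86  ⇒  cos φ₁ = cos 44.5° / √1.86 = 0.7133/1.364 = 0.5230.
φ₁ = arccos(0.5230) ≈ 58.5°.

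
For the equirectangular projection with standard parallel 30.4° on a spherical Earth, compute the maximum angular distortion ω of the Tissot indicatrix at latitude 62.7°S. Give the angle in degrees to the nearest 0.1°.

35.6°

In the equirectangular projection with standard parallel φ₀ = 30.4° (x = Rλ cos φ₀, y = Rφ), meridians are true-scale (h = 1) and the parallel scale is k = cos φ₀ / cos φ.
At 62.7°: h = 1.000, k = 1.881; principal scales a = 1.881, b = 1.000.
sin(ω/2) = (a − b)/(a + b) = 0.8806/2.881 = 0.3057, so ω = 2 arcsin(0.3057) ≈ 35.6°.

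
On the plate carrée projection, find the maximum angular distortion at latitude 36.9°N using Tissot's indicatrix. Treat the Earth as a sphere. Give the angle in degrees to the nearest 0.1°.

For the equirectangular projection with φ₀ = 0 (plate carrée), h = 1 along meridians and k = sec φ along parallels.
At 36.9°: h = 1.000, k = 1.250; principal scales a = 1.250, b = 1.000.
sin(ω/2) = (a − b)/(a + b) = 0.2505/2.250 = 0.1113, so ω = 2 arcsin(0.1113) ≈ 12.8°.

12.8°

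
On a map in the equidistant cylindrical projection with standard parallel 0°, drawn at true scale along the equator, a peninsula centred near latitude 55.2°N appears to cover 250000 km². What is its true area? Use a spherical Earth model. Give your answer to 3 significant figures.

143000 km²

Plate carrée maps x = Rλ, y = Rφ. The meridian scale is h = 1 and the parallel scale is k = 1/cos φ = sec φ.
Areal scale = h·k = 1 × sec φ; at 55.2°, h = 1.000, k = 1.752, so h·k = 1.752.
True area = apparent / (areal scale) = 250000 / 1.752 ≈ 143000 km².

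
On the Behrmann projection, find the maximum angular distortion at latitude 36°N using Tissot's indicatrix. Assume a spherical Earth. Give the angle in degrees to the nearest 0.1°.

The Behrmann projection is cylindrical equal-area with φ₀ = 30°. For cylindrical equal-area with standard parallel φ₀, h = cos φ / cos φ₀ and k = cos φ₀ / cos φ, so h·k = 1.
At 36°: h = 0.9342, k = 1.070; principal scales a = 1.070, b = 0.9342.
sin(ω/2) = (a − b)/(a + b) = 0.1363/2.005 = 0.06799, so ω = 2 arcsin(0.06799) ≈ 7.8°.

7.8°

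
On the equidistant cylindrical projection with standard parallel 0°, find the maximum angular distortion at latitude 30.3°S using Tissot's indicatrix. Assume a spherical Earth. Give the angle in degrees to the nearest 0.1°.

8.4°

In the plate carrée (x = Rλ, y = Rφ), meridians are true-scale (h = 1) and parallels are stretched by k = sec φ.
At 30.3°: h = 1.000, k = 1.158; principal scales a = 1.158, b = 1.000.
sin(ω/2) = (a − b)/(a + b) = 0.1582/2.158 = 0.07331, so ω = 2 arcsin(0.07331) ≈ 8.4°.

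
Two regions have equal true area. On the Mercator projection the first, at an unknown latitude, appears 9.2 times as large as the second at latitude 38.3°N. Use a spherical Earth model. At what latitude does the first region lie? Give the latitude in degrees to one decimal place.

75.0°

Mercator areal scale is sec²φ, so apparent-area ratio = sec²φ₁ / sec²φ₂ = cos²φ₂ / cos²φ₁.
cos²φ₂ / cos²φ₁ = 9.2  ⇒  cos φ₁ = cos 38.3° / √9.2 = 0.7848/3.033 = 0.2587.
φ₁ = arccos(0.2587) ≈ 75.0°.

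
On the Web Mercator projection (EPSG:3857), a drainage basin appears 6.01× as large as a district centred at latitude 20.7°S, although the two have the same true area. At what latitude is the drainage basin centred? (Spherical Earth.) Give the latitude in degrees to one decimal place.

67.6°

On Mercator, (apparent₁)/(apparent₂) = sec²φ₁ / sec²φ₂ when true areas are equal.
cos²φ₂ / cos²φ₁ = 6.01  ⇒  cos φ₁ = cos 20.7° / √6.01 = 0.9354/2.452 = 0.3816.
φ₁ = arccos(0.3816) ≈ 67.6°.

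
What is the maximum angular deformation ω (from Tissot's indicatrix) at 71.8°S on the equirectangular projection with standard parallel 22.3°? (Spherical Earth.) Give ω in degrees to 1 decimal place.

The equidistant cylindrical projection with φ₀ = 22.3° has h = 1 (meridians true) and k = cos φ₀ / cos φ along parallels.
At 71.8°: h = 1.000, k = 2.962; principal scales a = 2.962, b = 1.000.
sin(ω/2) = (a − b)/(a + b) = 1.962/3.962 = 0.4952, so ω = 2 arcsin(0.4952) ≈ 59.4°.

59.4°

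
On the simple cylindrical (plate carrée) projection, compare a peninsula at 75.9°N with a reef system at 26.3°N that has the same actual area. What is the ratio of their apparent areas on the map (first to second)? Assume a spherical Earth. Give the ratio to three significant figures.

For the equirectangular projection with φ₀ = 0 (plate carrée), h = 1 along meridians and k = sec φ along parallels.
Areal scale at 75.9°: h·k = 1.000 × 4.105 = 4.105.
Areal scale at 26.3°: h·k = 1.000 × 1.115 = 1.115.
Ratio = 4.105/1.115 ≈ 3.68.

3.68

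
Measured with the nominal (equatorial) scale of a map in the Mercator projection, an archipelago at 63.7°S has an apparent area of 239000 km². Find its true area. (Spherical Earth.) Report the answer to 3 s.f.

46900 km²

The Mercator projection is conformal; its linear scale factor is the same in every direction and equals sec φ = 1/cos φ.
Areal scale = k² = sec²φ = 1/cos²(63.7°) = 1/0.4431² = 5.094.
True area = apparent / (areal scale) = 239000 / 5.094 ≈ 46900 km².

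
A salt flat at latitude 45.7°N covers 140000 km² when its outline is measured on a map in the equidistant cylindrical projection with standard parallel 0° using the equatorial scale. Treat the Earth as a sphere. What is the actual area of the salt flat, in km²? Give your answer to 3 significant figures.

For the equirectangular projection with φ₀ = 0 (plate carrée), h = 1 along meridians and k = sec φ along parallels.
Areal scale = h·k = 1 × sec φ; at 45.7°, h = 1.000, k = 1.432, so h·k = 1.432.
True area = apparent / (areal scale) = 140000 / 1.432 ≈ 97800 km².

97800 km²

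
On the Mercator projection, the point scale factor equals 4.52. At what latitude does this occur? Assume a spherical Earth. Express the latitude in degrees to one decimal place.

77.2°

Mercator scale is k = sec φ = 1/cos φ.
1/cos φ = 4.52  ⇒  cos φ = 0.2212  ⇒  φ = arccos(0.2212) ≈ 77.2°.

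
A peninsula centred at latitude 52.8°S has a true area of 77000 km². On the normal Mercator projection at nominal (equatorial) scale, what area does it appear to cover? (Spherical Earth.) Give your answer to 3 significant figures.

211000 km²

For Mercator, h = k = sec φ (a conformal cylindrical projection has a single point scale, 1/cos φ).
Areal scale = k² = sec²φ = 1/cos²(52.8°) = 1/0.6046² = 2.736.
Apparent area = 77000 × 2.736 ≈ 211000 km².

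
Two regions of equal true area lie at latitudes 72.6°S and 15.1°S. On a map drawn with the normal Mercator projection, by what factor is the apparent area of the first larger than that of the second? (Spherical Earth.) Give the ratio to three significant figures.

10.4

Mercator areal scale is sec²φ.
At 72.6°: sec²(72.6°) = 1/0.2990² = 11.18.
At 15.1°: sec²(15.1°) = 1/0.9655² = 1.073.
Ratio = 11.18/1.073 = cos²(15.1°)/cos²(72.6°) ≈ 10.4.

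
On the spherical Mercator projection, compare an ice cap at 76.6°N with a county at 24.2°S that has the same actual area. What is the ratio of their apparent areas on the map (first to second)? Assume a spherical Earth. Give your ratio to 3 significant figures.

On Mercator, area is exaggerated by sec²φ = 1/cos²φ.
At 76.6°: sec²(76.6°) = 1/0.2317² = 18.62.
At 24.2°: sec²(24.2°) = 1/0.9121² = 1.202.
Ratio = 18.62/1.202 = cos²(24.2°)/cos²(76.6°) ≈ 15.5.

15.5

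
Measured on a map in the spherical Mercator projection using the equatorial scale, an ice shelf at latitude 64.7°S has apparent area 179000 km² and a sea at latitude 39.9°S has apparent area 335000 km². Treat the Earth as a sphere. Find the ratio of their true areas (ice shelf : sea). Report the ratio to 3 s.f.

0.166

On Mercator the areal scale is sec²φ, so true area = apparent × cos²φ.
True area of ice shelf: 179000 × cos²(64.7°) = 179000 × 0.1826 = 32690 km².
True area of sea: 335000 × cos²(39.9°) = 335000 × 0.5885 = 197200 km².
Ratio = 32690 / 197200 ≈ 0.166.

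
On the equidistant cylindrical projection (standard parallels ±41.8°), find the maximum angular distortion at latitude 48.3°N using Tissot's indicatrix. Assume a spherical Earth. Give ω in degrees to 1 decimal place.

6.5°

With standard parallel φ₀ = 41.8°, the equirectangular projection gives x = Rλ cos φ₀, y = Rφ, so h = 1 and k = cos 41.8° / cos φ.
At 48.3°: h = 1.000, k = 1.121; principal scales a = 1.121, b = 1.000.
sin(ω/2) = (a − b)/(a + b) = 0.1206/2.121 = 0.05688, so ω = 2 arcsin(0.05688) ≈ 6.5°.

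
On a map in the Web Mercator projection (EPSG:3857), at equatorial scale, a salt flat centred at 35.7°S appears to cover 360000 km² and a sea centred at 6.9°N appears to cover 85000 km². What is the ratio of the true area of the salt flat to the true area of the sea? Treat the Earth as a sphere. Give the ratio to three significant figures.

On Mercator the areal scale is sec²φ, so true area = apparent × cos²φ.
True area of salt flat: 360000 × cos²(35.7°) = 360000 × 0.6595 = 237400 km².
True area of sea: 85000 × cos²(6.9°) = 85000 × 0.9856 = 83770 km².
Ratio = 237400 / 83770 ≈ 2.83.

2.83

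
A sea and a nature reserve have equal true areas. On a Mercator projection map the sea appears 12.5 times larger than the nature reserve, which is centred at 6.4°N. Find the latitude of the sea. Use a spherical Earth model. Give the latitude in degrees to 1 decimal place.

73.7°

Mercator areal scale is sec²φ, so apparent-area ratio = sec²φ₁ / sec²φ₂ = cos²φ₂ / cos²φ₁.
cos²φ₂ / cos²φ₁ = 12.5  ⇒  cos φ₁ = cos 6.4° / √12.5 = 0.9938/3.536 = 0.2811.
φ₁ = arccos(0.2811) ≈ 73.7°.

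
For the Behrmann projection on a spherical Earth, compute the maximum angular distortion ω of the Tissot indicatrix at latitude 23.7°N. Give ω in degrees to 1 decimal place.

The Behrmann projection is cylindrical equal-area with φ₀ = 30°. For cylindrical equal-area with standard parallel φ₀, h = cos φ / cos φ₀ and k = cos φ₀ / cos φ, so h·k = 1.
At 23.7°: h = 1.057, k = 0.9458; principal scales a = 1.057, b = 0.9458.
sin(ω/2) = (a − b)/(a + b) = 0.1115/2.003 = 0.05568, so ω = 2 arcsin(0.05568) ≈ 6.4°.

6.4°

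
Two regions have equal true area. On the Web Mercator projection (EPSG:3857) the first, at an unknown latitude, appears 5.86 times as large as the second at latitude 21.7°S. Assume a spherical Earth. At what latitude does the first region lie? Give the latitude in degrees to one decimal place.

67.4°

On Mercator, (apparent₁)/(apparent₂) = sec²φ₁ / sec²φ₂ when true areas are equal.
cos²φ₂ / cos²φ₁ = 5.86  ⇒  cos φ₁ = cos 21.7° / √5.86 = 0.9291/2.421 = 0.3838.
φ₁ = arccos(0.3838) ≈ 67.4°.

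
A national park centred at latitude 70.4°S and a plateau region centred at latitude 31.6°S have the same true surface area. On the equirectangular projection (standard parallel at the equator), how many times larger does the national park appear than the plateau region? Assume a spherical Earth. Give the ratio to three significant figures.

2.54

For the equirectangular projection with φ₀ = 0 (plate carrée), h = 1 along meridians and k = sec φ along parallels.
Areal scale at 70.4°: h·k = 1.000 × 2.981 = 2.981.
Areal scale at 31.6°: h·k = 1.000 × 1.174 = 1.174.
Ratio = 2.981/1.174 ≈ 2.54.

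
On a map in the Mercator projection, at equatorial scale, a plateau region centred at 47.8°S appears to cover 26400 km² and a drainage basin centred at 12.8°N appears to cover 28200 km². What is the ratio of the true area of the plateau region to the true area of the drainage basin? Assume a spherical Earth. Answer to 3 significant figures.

Since Mercator area scale is 1/cos²φ, the true area equals the apparent area multiplied by cos²φ.
True area of plateau region: 26400 × cos²(47.8°) = 26400 × 0.4512 = 11910 km².
True area of drainage basin: 28200 × cos²(12.8°) = 28200 × 0.9509 = 26820 km².
Ratio = 11910 / 26820 ≈ 0.444.

0.444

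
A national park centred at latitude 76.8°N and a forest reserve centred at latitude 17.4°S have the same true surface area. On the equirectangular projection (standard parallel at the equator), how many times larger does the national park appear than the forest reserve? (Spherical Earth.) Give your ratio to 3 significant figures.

4.18

In the plate carrée (x = Rλ, y = Rφ), meridians are true-scale (h = 1) and parallels are stretched by k = sec φ.
Areal scale at 76.8°: h·k = 1.000 × 4.379 = 4.379.
Areal scale at 17.4°: h·k = 1.000 × 1.048 = 1.048.
Ratio = 4.379/1.048 ≈ 4.18.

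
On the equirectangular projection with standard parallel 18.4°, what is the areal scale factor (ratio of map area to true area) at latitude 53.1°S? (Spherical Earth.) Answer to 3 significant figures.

The equidistant cylindrical projection with φ₀ = 18.4° has h = 1 (meridians true) and k = cos φ₀ / cos φ along parallels.
Areal scale = h·k = 1 × cos φ₀ / cos φ; at 53.1°, h = 1.000, k = 1.580, so h·k = 1.580.

1.58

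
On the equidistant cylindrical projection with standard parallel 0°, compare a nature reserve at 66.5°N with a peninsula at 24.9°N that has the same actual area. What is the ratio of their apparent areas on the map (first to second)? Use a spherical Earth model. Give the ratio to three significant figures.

In the plate carrée (x = Rλ, y = Rφ), meridians are true-scale (h = 1) and parallels are stretched by k = sec φ.
Areal scale at 66.5°: h·k = 1.000 × 2.508 = 2.508.
Areal scale at 24.9°: h·k = 1.000 × 1.102 = 1.102.
Ratio = 2.508/1.102 ≈ 2.27.

2.27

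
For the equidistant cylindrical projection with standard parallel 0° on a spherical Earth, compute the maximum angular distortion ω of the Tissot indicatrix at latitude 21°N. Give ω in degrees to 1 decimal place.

For the equirectangular projection with φ₀ = 0 (plate carrée), h = 1 along meridians and k = sec φ along parallels.
At 21°: h = 1.000, k = 1.071; principal scales a = 1.071, b = 1.000.
sin(ω/2) = (a − b)/(a + b) = 0.07114/2.071 = 0.03435, so ω = 2 arcsin(0.03435) ≈ 3.9°.

3.9°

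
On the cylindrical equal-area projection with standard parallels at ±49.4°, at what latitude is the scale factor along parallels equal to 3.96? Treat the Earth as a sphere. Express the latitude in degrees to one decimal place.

A cylindrical equal-area projection with standard parallel φ₀ has meridian scale h = cos φ / cos φ₀ and parallel scale k = cos φ₀ / cos φ (so areas are preserved, h·k = 1).
k = cos φ₀ / cos φ = 3.96  ⇒  cos φ = cos 49.4° / 3.96 = 0.1643.
φ = arccos(0.1643) ≈ 80.5°.

80.5°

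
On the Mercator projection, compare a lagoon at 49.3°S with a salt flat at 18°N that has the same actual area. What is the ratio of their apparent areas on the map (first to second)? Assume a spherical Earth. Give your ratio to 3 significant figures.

Mercator areal scale is sec²φ.
At 49.3°: sec²(49.3°) = 1/0.6521² = 2.352.
At 18°: sec²(18°) = 1/0.9511² = 1.106.
Ratio = 2.352/1.106 = cos²(18°)/cos²(49.3°) ≈ 2.13.

2.13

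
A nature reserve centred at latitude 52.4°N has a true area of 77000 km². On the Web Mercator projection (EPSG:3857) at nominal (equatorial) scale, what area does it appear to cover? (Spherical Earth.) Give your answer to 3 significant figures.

207000 km²

For Mercator, h = k = sec φ (a conformal cylindrical projection has a single point scale, 1/cos φ).
Areal scale = k² = sec²φ = 1/cos²(52.4°) = 1/0.6101² = 2.686.
Apparent area = 77000 × 2.686 ≈ 207000 km².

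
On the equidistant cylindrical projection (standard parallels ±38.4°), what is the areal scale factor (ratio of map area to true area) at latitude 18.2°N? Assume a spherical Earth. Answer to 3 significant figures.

With standard parallel φ₀ = 38.4°, the equirectangular projection gives x = Rλ cos φ₀, y = Rφ, so h = 1 and k = cos 38.4° / cos φ.
Areal scale = h·k = 1 × cos φ₀ / cos φ; at 18.2°, h = 1.000, k = 0.8250, so h·k = 0.8250.

0.825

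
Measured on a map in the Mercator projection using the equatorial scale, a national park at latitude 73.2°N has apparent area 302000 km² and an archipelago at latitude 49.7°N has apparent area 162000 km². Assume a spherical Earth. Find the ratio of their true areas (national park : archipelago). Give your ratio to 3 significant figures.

0.372

On Mercator the areal scale is sec²φ, so true area = apparent × cos²φ.
True area of national park: 302000 × cos²(73.2°) = 302000 × 0.08354 = 25230 km².
True area of archipelago: 162000 × cos²(49.7°) = 162000 × 0.4183 = 67770 km².
Ratio = 25230 / 67770 ≈ 0.372.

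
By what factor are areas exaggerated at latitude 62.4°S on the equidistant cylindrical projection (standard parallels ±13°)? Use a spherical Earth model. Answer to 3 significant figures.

2.10

In the equirectangular projection with standard parallel φ₀ = 13° (x = Rλ cos φ₀, y = Rφ), meridians are true-scale (h = 1) and the parallel scale is k = cos φ₀ / cos φ.
Areal scale = h·k = 1 × cos φ₀ / cos φ; at 62.4°, h = 1.000, k = 2.103, so h·k = 2.103.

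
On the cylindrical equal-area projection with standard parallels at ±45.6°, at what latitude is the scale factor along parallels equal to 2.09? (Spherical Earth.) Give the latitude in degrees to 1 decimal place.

A cylindrical equal-area projection with standard parallel φ₀ has meridian scale h = cos φ / cos φ₀ and parallel scale k = cos φ₀ / cos φ (so areas are preserved, h·k = 1).
k = cos φ₀ / cos φ = 2.09  ⇒  cos φ = cos 45.6° / 2.09 = 0.3348.
φ = arccos(0.3348) ≈ 70.4°.

70.4°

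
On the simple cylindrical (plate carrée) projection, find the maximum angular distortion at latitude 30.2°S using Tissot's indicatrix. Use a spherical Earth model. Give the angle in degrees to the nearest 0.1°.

In the plate carrée (x = Rλ, y = Rφ), meridians are true-scale (h = 1) and parallels are stretched by k = sec φ.
At 30.2°: h = 1.000, k = 1.157; principal scales a = 1.157, b = 1.000.
sin(ω/2) = (a − b)/(a + b) = 0.1570/2.157 = 0.07280, so ω = 2 arcsin(0.07280) ≈ 8.4°.

8.4°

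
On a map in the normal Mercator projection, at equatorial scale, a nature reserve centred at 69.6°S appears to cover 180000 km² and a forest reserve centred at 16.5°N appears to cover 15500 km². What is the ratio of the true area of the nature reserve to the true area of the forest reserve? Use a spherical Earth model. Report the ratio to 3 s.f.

On Mercator the areal scale is sec²φ, so true area = apparent × cos²φ.
True area of nature reserve: 180000 × cos²(69.6°) = 180000 × 0.1215 = 21870 km².
True area of forest reserve: 15500 × cos²(16.5°) = 15500 × 0.9193 = 14250 km².
Ratio = 21870 / 14250 ≈ 1.53.

1.53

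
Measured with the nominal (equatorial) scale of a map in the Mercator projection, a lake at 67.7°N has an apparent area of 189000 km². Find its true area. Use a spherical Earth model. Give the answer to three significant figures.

27200 km²

The Mercator projection is conformal; its linear scale factor is the same in every direction and equals sec φ = 1/cos φ.
Areal scale = k² = sec²φ = 1/cos²(67.7°) = 1/0.3795² = 6.945.
True area = apparent / (areal scale) = 189000 / 6.945 ≈ 27200 km².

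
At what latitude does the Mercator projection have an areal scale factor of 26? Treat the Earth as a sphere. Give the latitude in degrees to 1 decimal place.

Mercator areal scale is sec²φ.
sec²φ = 26  ⇒  cos²φ = 0.03846  ⇒  cos φ = 0.1961.
φ = arccos(0.1961) ≈ 78.7°.

78.7°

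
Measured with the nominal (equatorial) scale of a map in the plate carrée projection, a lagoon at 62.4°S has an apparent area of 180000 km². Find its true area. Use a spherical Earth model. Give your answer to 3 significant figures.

83400 km²

Plate carrée maps x = Rλ, y = Rφ. The meridian scale is h = 1 and the parallel scale is k = 1/cos φ = sec φ.
Areal scale = h·k = 1 × sec φ; at 62.4°, h = 1.000, k = 2.158, so h·k = 2.158.
True area = apparent / (areal scale) = 180000 / 2.158 ≈ 83400 km².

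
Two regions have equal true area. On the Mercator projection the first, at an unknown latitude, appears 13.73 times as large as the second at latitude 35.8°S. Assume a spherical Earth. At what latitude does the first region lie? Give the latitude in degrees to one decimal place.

77.4°

On Mercator, (apparent₁)/(apparent₂) = sec²φ₁ / sec²φ₂ when true areas are equal.
cos²φ₂ / cos²φ₁ = 13.73  ⇒  cos φ₁ = cos 35.8° / √13.73 = 0.8111/3.705 = 0.2189.
φ₁ = arccos(0.2189) ≈ 77.4°.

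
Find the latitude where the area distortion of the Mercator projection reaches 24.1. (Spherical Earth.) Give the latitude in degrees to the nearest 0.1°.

78.2°

Mercator areal scale is sec²φ.
sec²φ = 24.1  ⇒  cos²φ = 0.04149  ⇒  cos φ = 0.2037.
φ = arccos(0.2037) ≈ 78.2°.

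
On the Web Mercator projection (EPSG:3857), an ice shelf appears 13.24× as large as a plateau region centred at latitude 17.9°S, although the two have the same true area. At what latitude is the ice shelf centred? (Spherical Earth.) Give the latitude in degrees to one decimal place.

For equal true areas on Mercator, apparent areas scale as sec²φ, so the ratio is cos²φ₂ / cos²φ₁.
cos²φ₂ / cos²φ₁ = 13.24  ⇒  cos φ₁ = cos 17.9° / √13.24 = 0.9516/3.639 = 0.2615.
φ₁ = arccos(0.2615) ≈ 74.8°.

74.8°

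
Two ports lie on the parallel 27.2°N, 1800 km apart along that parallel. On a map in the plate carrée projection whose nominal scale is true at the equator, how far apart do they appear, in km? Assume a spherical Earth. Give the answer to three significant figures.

2020 km

For the equirectangular projection with φ₀ = 0 (plate carrée), h = 1 along meridians and k = sec φ along parallels.
Along the parallel, k = sec 27.2° = 1/0.8894 = 1.124.
Map distance = 1800 × 1.124 ≈ 2020 km.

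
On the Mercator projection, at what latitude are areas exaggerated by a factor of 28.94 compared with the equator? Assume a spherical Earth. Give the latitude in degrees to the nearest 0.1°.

79.3°

Mercator areal scale is sec²φ.
sec²φ = 28.94  ⇒  cos²φ = 0.03455  ⇒  cos φ = 0.1859.
φ = arccos(0.1859) ≈ 79.3°.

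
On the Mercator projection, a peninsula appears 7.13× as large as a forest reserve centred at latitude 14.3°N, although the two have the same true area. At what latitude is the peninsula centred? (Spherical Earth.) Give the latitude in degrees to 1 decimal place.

68.7°

Mercator areal scale is sec²φ, so apparent-area ratio = sec²φ₁ / sec²φ₂ = cos²φ₂ / cos²φ₁.
cos²φ₂ / cos²φ₁ = 7.13  ⇒  cos φ₁ = cos 14.3° / √7.13 = 0.9690/2.670 = 0.3629.
φ₁ = arccos(0.3629) ≈ 68.7°.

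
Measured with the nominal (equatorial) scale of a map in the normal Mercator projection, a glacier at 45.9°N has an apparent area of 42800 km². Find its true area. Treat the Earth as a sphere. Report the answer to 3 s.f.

The Mercator projection is conformal; its linear scale factor is the same in every direction and equals sec φ = 1/cos φ.
Areal scale = k² = sec²φ = 1/cos²(45.9°) = 1/0.6959² = 2.065.
True area = apparent / (areal scale) = 42800 / 2.065 ≈ 20700 km².

20700 km²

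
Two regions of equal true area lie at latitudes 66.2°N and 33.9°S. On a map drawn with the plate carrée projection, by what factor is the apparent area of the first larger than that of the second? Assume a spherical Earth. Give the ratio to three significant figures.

Plate carrée maps x = Rλ, y = Rφ. The meridian scale is h = 1 and the parallel scale is k = 1/cos φ = sec φ.
Areal scale at 66.2°: h·k = 1.000 × 2.478 = 2.478.
Areal scale at 33.9°: h·k = 1.000 × 1.205 = 1.205.
Ratio = 2.478/1.205 ≈ 2.06.

2.06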